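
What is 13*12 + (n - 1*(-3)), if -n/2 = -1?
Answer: 161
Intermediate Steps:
n = 2 (n = -2*(-1) = 2)
13*12 + (n - 1*(-3)) = 13*12 + (2 - 1*(-3)) = 156 + (2 + 3) = 156 + 5 = 161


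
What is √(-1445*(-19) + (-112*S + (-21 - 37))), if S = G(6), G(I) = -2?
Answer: 9*√341 ≈ 166.20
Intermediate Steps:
S = -2
√(-1445*(-19) + (-112*S + (-21 - 37))) = √(-1445*(-19) + (-112*(-2) + (-21 - 37))) = √(27455 + (224 - 58)) = √(27455 + 166) = √27621 = 9*√341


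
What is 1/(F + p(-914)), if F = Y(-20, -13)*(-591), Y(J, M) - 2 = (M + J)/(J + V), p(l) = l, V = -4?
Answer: -8/23269 ≈ -0.00034381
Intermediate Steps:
Y(J, M) = 2 + (J + M)/(-4 + J) (Y(J, M) = 2 + (M + J)/(J - 4) = 2 + (J + M)/(-4 + J))
F = -15957/8 (F = ((-8 - 13 + 3*(-20))/(-4 - 20))*(-591) = ((-8 - 13 - 60)/(-24))*(-591) = -1/24*(-81)*(-591) = (27/8)*(-591) = -15957/8 ≈ -1994.6)
1/(F + p(-914)) = 1/(-15957/8 - 914) = 1/(-23269/8) = -8/23269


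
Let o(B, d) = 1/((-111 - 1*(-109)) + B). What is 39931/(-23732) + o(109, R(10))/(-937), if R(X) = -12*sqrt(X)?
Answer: -4003465861/2379346588 ≈ -1.6826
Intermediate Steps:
o(B, d) = 1/(-2 + B) (o(B, d) = 1/((-111 + 109) + B) = 1/(-2 + B))
39931/(-23732) + o(109, R(10))/(-937) = 39931/(-23732) + 1/((-2 + 109)*(-937)) = 39931*(-1/23732) - 1/937/107 = -39931/23732 + (1/107)*(-1/937) = -39931/23732 - 1/100259 = -4003465861/2379346588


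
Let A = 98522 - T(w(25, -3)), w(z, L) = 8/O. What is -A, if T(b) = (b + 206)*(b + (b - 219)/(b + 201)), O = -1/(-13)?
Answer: -4050332/61 ≈ -66399.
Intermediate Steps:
O = 1/13 (O = -1*(-1/13) = 1/13 ≈ 0.076923)
w(z, L) = 104 (w(z, L) = 8/(1/13) = 8*13 = 104)
T(b) = (206 + b)*(b + (-219 + b)/(201 + b))
A = 4050332/61 (A = 98522 - (-45114 + 104³ + 408*104² + 41393*104)/(201 + 104) = 98522 - (-45114 + 1124864 + 408*10816 + 4304872)/305 = 98522 - (-45114 + 1124864 + 4412928 + 4304872)/305 = 98522 - 9797550/305 = 98522 - 1*1959510/61 = 98522 - 1959510/61 = 4050332/61 ≈ 66399.)
-A = -1*4050332/61 = -4050332/61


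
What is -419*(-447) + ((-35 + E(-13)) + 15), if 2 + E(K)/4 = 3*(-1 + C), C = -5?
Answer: 187193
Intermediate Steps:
E(K) = -80 (E(K) = -8 + 4*(3*(-1 - 5)) = -8 + 4*(3*(-6)) = -8 + 4*(-18) = -8 - 72 = -80)
-419*(-447) + ((-35 + E(-13)) + 15) = -419*(-447) + ((-35 - 80) + 15) = 187293 + (-115 + 15) = 187293 - 100 = 187193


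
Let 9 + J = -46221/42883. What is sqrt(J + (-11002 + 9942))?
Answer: 2*I*sqrt(491955362671)/42883 ≈ 32.712*I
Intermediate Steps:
J = -432168/42883 (J = -9 - 46221/42883 = -432168/42883 ≈ -10.078)
sqrt(J + (-11002 + 9942)) = sqrt(-432168/42883 + (-11002 + 9942)) = sqrt(-432168/42883 - 1060) = sqrt(-45888148/42883) = 2*I*sqrt(491955362671)/42883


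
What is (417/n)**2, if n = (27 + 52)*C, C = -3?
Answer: 19321/6241 ≈ 3.0958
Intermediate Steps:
n = -237 (n = (27 + 52)*(-3) = 79*(-3) = -237)
(417/n)**2 = (417/(-237))**2 = (417*(-1/237))**2 = (-139/79)**2 = 19321/6241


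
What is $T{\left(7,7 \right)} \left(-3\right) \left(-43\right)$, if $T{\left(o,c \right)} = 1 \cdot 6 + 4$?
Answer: $1290$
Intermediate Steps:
$T{\left(o,c \right)} = 10$ ($T{\left(o,c \right)} = 6 + 4 = 10$)
$T{\left(7,7 \right)} \left(-3\right) \left(-43\right) = 10 \left(-3\right) \left(-43\right) = \left(-30\right) \left(-43\right) = 1290$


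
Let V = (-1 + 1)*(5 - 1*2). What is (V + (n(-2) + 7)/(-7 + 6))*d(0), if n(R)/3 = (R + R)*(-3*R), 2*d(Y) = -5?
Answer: -325/2 ≈ -162.50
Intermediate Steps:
d(Y) = -5/2 (d(Y) = (½)*(-5) = -5/2)
n(R) = -18*R² (n(R) = 3*((R + R)*(-3*R)) = 3*((2*R)*(-3*R)) = 3*(-6*R²) = -18*R²)
V = 0 (V = 0*(5 - 2) = 0*3 = 0)
(V + (n(-2) + 7)/(-7 + 6))*d(0) = (0 + (-18*(-2)² + 7)/(-7 + 6))*(-5/2) = (0 + (-18*4 + 7)/(-1))*(-5/2) = (0 + (-72 + 7)*(-1))*(-5/2) = (0 - 65*(-1))*(-5/2) = (0 + 65)*(-5/2) = 65*(-5/2) = -325/2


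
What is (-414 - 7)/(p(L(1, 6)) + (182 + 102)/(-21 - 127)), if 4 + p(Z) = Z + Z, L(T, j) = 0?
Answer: 15577/219 ≈ 71.128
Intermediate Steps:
p(Z) = -4 + 2*Z (p(Z) = -4 + (Z + Z) = -4 + 2*Z)
(-414 - 7)/(p(L(1, 6)) + (182 + 102)/(-21 - 127)) = (-414 - 7)/((-4 + 2*0) + (182 + 102)/(-21 - 127)) = -421/((-4 + 0) + 284/(-148)) = -421/(-4 + 284*(-1/148)) = -421/(-4 - 71/37) = -421/(-219/37) = -421*(-37/219) = 15577/219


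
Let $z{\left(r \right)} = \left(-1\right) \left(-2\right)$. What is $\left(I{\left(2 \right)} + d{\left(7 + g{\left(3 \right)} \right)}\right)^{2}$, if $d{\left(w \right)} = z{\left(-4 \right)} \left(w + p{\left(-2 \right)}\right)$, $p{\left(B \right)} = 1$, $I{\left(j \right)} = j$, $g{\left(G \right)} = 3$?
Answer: $576$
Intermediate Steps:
$z{\left(r \right)} = 2$
$d{\left(w \right)} = 2 + 2 w$ ($d{\left(w \right)} = 2 \left(w + 1\right) = 2 \left(1 + w\right) = 2 + 2 w$)
$\left(I{\left(2 \right)} + d{\left(7 + g{\left(3 \right)} \right)}\right)^{2} = \left(2 + \left(2 + 2 \left(7 + 3\right)\right)\right)^{2} = \left(2 + \left(2 + 2 \cdot 10\right)\right)^{2} = \left(2 + \left(2 + 20\right)\right)^{2} = \left(2 + 22\right)^{2} = 24^{2} = 576$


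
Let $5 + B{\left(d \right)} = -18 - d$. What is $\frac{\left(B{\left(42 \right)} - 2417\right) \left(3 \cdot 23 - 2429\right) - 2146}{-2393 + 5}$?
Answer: $- \frac{2927687}{1194} \approx -2452.0$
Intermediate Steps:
$B{\left(d \right)} = -23 - d$ ($B{\left(d \right)} = -5 - \left(18 + d\right) = -23 - d$)
$\frac{\left(B{\left(42 \right)} - 2417\right) \left(3 \cdot 23 - 2429\right) - 2146}{-2393 + 5} = \frac{\left(\left(-23 - 42\right) - 2417\right) \left(3 \cdot 23 - 2429\right) - 2146}{-2393 + 5} = \frac{\left(\left(-23 - 42\right) - 2417\right) \left(69 - 2429\right) - 2146}{-2388} = \left(\left(-65 - 2417\right) \left(-2360\right) - 2146\right) \left(- \frac{1}{2388}\right) = \left(\left(-2482\right) \left(-2360\right) - 2146\right) \left(- \frac{1}{2388}\right) = \left(5857520 - 2146\right) \left(- \frac{1}{2388}\right) = 5855374 \left(- \frac{1}{2388}\right) = - \frac{2927687}{1194}$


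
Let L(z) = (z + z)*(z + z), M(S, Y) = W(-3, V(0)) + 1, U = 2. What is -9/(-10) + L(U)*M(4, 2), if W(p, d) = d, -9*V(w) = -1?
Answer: 1681/90 ≈ 18.678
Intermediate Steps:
V(w) = ⅑ (V(w) = -⅑*(-1) = ⅑)
M(S, Y) = 10/9 (M(S, Y) = ⅑ + 1 = 10/9)
L(z) = 4*z² (L(z) = (2*z)*(2*z) = 4*z²)
-9/(-10) + L(U)*M(4, 2) = -9/(-10) + (4*2²)*(10/9) = -9*(-⅒) + (4*4)*(10/9) = 9/10 + 16*(10/9) = 9/10 + 160/9 = 1681/90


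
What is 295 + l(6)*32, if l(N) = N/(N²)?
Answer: 901/3 ≈ 300.33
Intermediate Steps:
l(N) = 1/N (l(N) = N/N² = 1/N)
295 + l(6)*32 = 295 + 32/6 = 295 + (⅙)*32 = 295 + 16/3 = 901/3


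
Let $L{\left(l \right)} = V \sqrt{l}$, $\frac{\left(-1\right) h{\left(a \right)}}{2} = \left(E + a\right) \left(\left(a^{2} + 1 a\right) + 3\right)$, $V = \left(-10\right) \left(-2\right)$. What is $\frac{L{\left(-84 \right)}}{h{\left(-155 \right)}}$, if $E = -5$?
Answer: $\frac{i \sqrt{21}}{190984} \approx 2.3995 \cdot 10^{-5} i$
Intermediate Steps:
$V = 20$
$h{\left(a \right)} = - 2 \left(-5 + a\right) \left(3 + a + a^{2}\right)$ ($h{\left(a \right)} = - 2 \left(-5 + a\right) \left(\left(a^{2} + 1 a\right) + 3\right) = - 2 \left(-5 + a\right) \left(\left(a^{2} + a\right) + 3\right) = - 2 \left(-5 + a\right) \left(\left(a + a^{2}\right) + 3\right) = - 2 \left(-5 + a\right) \left(3 + a + a^{2}\right)$)
$L{\left(l \right)} = 20 \sqrt{l}$
$\frac{L{\left(-84 \right)}}{h{\left(-155 \right)}} = \frac{20 \sqrt{-84}}{30 - 2 \left(-155\right)^{3} + 4 \left(-155\right) + 8 \left(-155\right)^{2}} = \frac{20 \cdot 2 i \sqrt{21}}{30 - -7447750 - 620 + 8 \cdot 24025} = \frac{40 i \sqrt{21}}{30 + 7447750 - 620 + 192200} = \frac{40 i \sqrt{21}}{7639360} = 40 i \sqrt{21} \cdot \frac{1}{7639360} = \frac{i \sqrt{21}}{190984}$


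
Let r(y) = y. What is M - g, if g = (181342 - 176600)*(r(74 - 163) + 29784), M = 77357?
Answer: -140736333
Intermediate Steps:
g = 140813690 (g = (181342 - 176600)*((74 - 163) + 29784) = 4742*(-89 + 29784) = 4742*29695 = 140813690)
M - g = 77357 - 1*140813690 = 77357 - 140813690 = -140736333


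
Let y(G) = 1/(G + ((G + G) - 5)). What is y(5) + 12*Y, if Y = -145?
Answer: -17399/10 ≈ -1739.9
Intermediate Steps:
y(G) = 1/(-5 + 3*G) (y(G) = 1/(G + (2*G - 5)) = 1/(G + (-5 + 2*G)) = 1/(-5 + 3*G))
y(5) + 12*Y = 1/(-5 + 3*5) + 12*(-145) = 1/(-5 + 15) - 1740 = 1/10 - 1740 = ⅒ - 1740 = -17399/10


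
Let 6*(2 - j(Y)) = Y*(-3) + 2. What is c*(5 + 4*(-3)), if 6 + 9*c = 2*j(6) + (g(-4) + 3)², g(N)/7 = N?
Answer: -13195/27 ≈ -488.70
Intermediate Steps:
g(N) = 7*N
j(Y) = 5/3 + Y/2 (j(Y) = 2 - (Y*(-3) + 2)/6 = 2 - (-3*Y + 2)/6 = 2 - (2 - 3*Y)/6 = 2 + (-⅓ + Y/2) = 5/3 + Y/2)
c = 1885/27 (c = -⅔ + (2*(5/3 + (½)*6) + (7*(-4) + 3)²)/9 = -⅔ + (2*(5/3 + 3) + (-28 + 3)²)/9 = -⅔ + (2*(14/3) + (-25)²)/9 = -⅔ + (28/3 + 625)/9 = -⅔ + (⅑)*(1903/3) = -⅔ + 1903/27 = 1885/27 ≈ 69.815)
c*(5 + 4*(-3)) = 1885*(5 + 4*(-3))/27 = 1885*(5 - 12)/27 = (1885/27)*(-7) = -13195/27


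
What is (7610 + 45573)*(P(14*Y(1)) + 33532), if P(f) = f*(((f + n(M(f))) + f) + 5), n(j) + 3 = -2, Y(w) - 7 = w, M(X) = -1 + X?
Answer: 3117587460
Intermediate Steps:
Y(w) = 7 + w
n(j) = -5 (n(j) = -3 - 2 = -5)
P(f) = 2*f**2 (P(f) = f*(((f - 5) + f) + 5) = f*(((-5 + f) + f) + 5) = f*((-5 + 2*f) + 5) = f*(2*f) = 2*f**2)
(7610 + 45573)*(P(14*Y(1)) + 33532) = (7610 + 45573)*(2*(14*(7 + 1))**2 + 33532) = 53183*(2*(14*8)**2 + 33532) = 53183*(2*112**2 + 33532) = 53183*(2*12544 + 33532) = 53183*(25088 + 33532) = 53183*58620 = 3117587460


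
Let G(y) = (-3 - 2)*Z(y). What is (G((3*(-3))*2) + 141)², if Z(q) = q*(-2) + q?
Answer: 2601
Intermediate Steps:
Z(q) = -q (Z(q) = -2*q + q = -q)
G(y) = 5*y (G(y) = (-3 - 2)*(-y) = -(-5)*y = 5*y)
(G((3*(-3))*2) + 141)² = (5*((3*(-3))*2) + 141)² = (5*(-9*2) + 141)² = (5*(-18) + 141)² = (-90 + 141)² = 51² = 2601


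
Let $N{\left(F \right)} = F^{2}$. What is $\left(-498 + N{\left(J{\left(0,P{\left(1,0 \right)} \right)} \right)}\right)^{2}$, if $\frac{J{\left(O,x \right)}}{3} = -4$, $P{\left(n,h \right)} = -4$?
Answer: $125316$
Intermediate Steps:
$J{\left(O,x \right)} = -12$ ($J{\left(O,x \right)} = 3 \left(-4\right) = -12$)
$\left(-498 + N{\left(J{\left(0,P{\left(1,0 \right)} \right)} \right)}\right)^{2} = \left(-498 + \left(-12\right)^{2}\right)^{2} = \left(-498 + 144\right)^{2} = \left(-354\right)^{2} = 125316$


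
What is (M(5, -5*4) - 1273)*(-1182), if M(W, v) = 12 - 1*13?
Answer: 1505868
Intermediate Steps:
M(W, v) = -1 (M(W, v) = 12 - 13 = -1)
(M(5, -5*4) - 1273)*(-1182) = (-1 - 1273)*(-1182) = -1274*(-1182) = 1505868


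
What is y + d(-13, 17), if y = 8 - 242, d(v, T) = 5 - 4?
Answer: -233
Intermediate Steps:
d(v, T) = 1
y = -234
y + d(-13, 17) = -234 + 1 = -233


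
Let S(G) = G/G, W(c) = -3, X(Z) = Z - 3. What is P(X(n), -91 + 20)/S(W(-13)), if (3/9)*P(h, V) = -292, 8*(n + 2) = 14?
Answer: -876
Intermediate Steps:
n = -1/4 (n = -2 + (1/8)*14 = -2 + 7/4 = -1/4 ≈ -0.25000)
X(Z) = -3 + Z
P(h, V) = -876 (P(h, V) = 3*(-292) = -876)
S(G) = 1
P(X(n), -91 + 20)/S(W(-13)) = -876/1 = -876*1 = -876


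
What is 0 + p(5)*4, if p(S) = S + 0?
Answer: 20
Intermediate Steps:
p(S) = S
0 + p(5)*4 = 0 + 5*4 = 0 + 20 = 20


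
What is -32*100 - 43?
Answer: -3243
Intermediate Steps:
-32*100 - 43 = -3200 - 43 = -3243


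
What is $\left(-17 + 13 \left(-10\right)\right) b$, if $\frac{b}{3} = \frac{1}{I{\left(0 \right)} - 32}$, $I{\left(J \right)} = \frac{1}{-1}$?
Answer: $\frac{147}{11} \approx 13.364$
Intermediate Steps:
$I{\left(J \right)} = -1$
$b = - \frac{1}{11}$ ($b = \frac{3}{-1 - 32} = \frac{3}{-33} = 3 \left(- \frac{1}{33}\right) = - \frac{1}{11} \approx -0.090909$)
$\left(-17 + 13 \left(-10\right)\right) b = \left(-17 + 13 \left(-10\right)\right) \left(- \frac{1}{11}\right) = \left(-17 - 130\right) \left(- \frac{1}{11}\right) = \left(-147\right) \left(- \frac{1}{11}\right) = \frac{147}{11}$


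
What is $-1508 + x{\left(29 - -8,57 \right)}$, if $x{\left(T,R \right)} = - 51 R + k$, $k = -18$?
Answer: $-4433$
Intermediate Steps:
$x{\left(T,R \right)} = -18 - 51 R$ ($x{\left(T,R \right)} = - 51 R - 18 = -18 - 51 R$)
$-1508 + x{\left(29 - -8,57 \right)} = -1508 - 2925 = -4433$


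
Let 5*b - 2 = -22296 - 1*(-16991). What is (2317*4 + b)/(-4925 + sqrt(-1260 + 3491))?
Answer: -40421445/24253394 - 41037*sqrt(2231)/121266970 ≈ -1.6826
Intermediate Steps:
b = -5303/5 (b = 2/5 + (-22296 - 1*(-16991))/5 = 2/5 + (-22296 + 16991)/5 = 2/5 + (1/5)*(-5305) = 2/5 - 1061 = -5303/5 ≈ -1060.6)
(2317*4 + b)/(-4925 + sqrt(-1260 + 3491)) = (2317*4 - 5303/5)/(-4925 + sqrt(-1260 + 3491)) = (9268 - 5303/5)/(-4925 + sqrt(2231)) = 41037/(5*(-4925 + sqrt(2231)))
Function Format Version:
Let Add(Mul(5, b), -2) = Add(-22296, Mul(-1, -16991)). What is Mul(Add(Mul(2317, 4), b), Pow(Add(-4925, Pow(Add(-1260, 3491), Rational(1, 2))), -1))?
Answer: Add(Rational(-40421445, 24253394), Mul(Rational(-41037, 121266970), Pow(2231, Rational(1, 2)))) ≈ -1.6826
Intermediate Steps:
b = Rational(-5303, 5) (b = Add(Rational(2, 5), Mul(Rational(1, 5), Add(-22296, Mul(-1, -16991)))) = Add(Rational(2, 5), Mul(Rational(1, 5), Add(-22296, 16991))) = Add(Rational(2, 5), Mul(Rational(1, 5), -5305)) = Add(Rational(2, 5), -1061) = Rational(-5303, 5) ≈ -1060.6)
Mul(Add(Mul(2317, 4), b), Pow(Add(-4925, Pow(Add(-1260, 3491), Rational(1, 2))), -1)) = Mul(Add(Mul(2317, 4), Rational(-5303, 5)), Pow(Add(-4925, Pow(Add(-1260, 3491), Rational(1, 2))), -1)) = Mul(Add(9268, Rational(-5303, 5)), Pow(Add(-4925, Pow(2231, Rational(1, 2))), -1)) = Mul(Rational(41037, 5), Pow(Add(-4925, Pow(2231, Rational(1, 2))), -1))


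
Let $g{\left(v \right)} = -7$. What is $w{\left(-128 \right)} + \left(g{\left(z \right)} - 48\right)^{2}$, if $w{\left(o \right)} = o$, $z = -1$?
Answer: $2897$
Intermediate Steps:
$w{\left(-128 \right)} + \left(g{\left(z \right)} - 48\right)^{2} = -128 + \left(-7 - 48\right)^{2} = -128 + \left(-55\right)^{2} = -128 + 3025 = 2897$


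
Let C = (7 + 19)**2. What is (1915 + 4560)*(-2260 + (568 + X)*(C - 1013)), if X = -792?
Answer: 474151300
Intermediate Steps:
C = 676 (C = 26**2 = 676)
(1915 + 4560)*(-2260 + (568 + X)*(C - 1013)) = (1915 + 4560)*(-2260 + (568 - 792)*(676 - 1013)) = 6475*(-2260 - 224*(-337)) = 6475*(-2260 + 75488) = 6475*73228 = 474151300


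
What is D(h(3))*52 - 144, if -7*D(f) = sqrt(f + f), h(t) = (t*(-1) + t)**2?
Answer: -144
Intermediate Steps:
h(t) = 0 (h(t) = (-t + t)**2 = 0**2 = 0)
D(f) = -sqrt(2)*sqrt(f)/7 (D(f) = -sqrt(f + f)/7 = -sqrt(2)*sqrt(f)/7)
D(h(3))*52 - 144 = -sqrt(2)*sqrt(0)/7*52 - 144 = -1/7*sqrt(2)*0*52 - 144 = 0*52 - 144 = 0 - 144 = -144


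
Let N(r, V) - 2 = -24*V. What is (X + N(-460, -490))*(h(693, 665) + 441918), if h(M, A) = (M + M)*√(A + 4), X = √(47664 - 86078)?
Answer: 18*(11762 + I*√38414)*(24551 + 77*√669) ≈ 5.6195e+9 + 9.364e+7*I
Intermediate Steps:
N(r, V) = 2 - 24*V
X = I*√38414 (X = √(-38414) = I*√38414 ≈ 195.99*I)
h(M, A) = 2*M*√(4 + A) (h(M, A) = (2*M)*√(4 + A) = 2*M*√(4 + A))
(X + N(-460, -490))*(h(693, 665) + 441918) = (I*√38414 + (2 - 24*(-490)))*(2*693*√(4 + 665) + 441918) = (I*√38414 + (2 + 11760))*(2*693*√669 + 441918) = (I*√38414 + 11762)*(1386*√669 + 441918) = (11762 + I*√38414)*(441918 + 1386*√669)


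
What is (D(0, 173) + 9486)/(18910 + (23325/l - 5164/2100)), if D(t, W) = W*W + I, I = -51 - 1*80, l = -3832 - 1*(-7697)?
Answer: 3985607325/1918900483 ≈ 2.0770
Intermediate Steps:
l = 3865 (l = -3832 + 7697 = 3865)
I = -131 (I = -51 - 80 = -131)
D(t, W) = -131 + W² (D(t, W) = W*W - 131 = W² - 131 = -131 + W²)
(D(0, 173) + 9486)/(18910 + (23325/l - 5164/2100)) = ((-131 + 173²) + 9486)/(18910 + (23325/3865 - 5164/2100)) = ((-131 + 29929) + 9486)/(18910 + (23325*(1/3865) - 5164*1/2100)) = (29798 + 9486)/(18910 + (4665/773 - 1291/525)) = 39284/(18910 + 1451182/405825) = 39284/(7675601932/405825) = 39284*(405825/7675601932) = 3985607325/1918900483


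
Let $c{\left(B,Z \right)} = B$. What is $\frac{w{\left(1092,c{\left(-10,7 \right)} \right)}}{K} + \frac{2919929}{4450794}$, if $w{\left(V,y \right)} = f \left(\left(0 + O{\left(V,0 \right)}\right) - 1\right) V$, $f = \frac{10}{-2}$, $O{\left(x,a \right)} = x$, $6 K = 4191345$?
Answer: $- \frac{1087689708641}{138183801318} \approx -7.8713$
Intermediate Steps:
$K = \frac{1397115}{2}$ ($K = \frac{1}{6} \cdot 4191345 = \frac{1397115}{2} \approx 6.9856 \cdot 10^{5}$)
$f = -5$ ($f = 10 \left(- \frac{1}{2}\right) = -5$)
$w{\left(V,y \right)} = V \left(5 - 5 V\right)$ ($w{\left(V,y \right)} = - 5 \left(\left(0 + V\right) - 1\right) V = - 5 \left(V - 1\right) V = - 5 \left(-1 + V\right) V = \left(5 - 5 V\right) V = V \left(5 - 5 V\right)$)
$\frac{w{\left(1092,c{\left(-10,7 \right)} \right)}}{K} + \frac{2919929}{4450794} = \frac{5 \cdot 1092 \left(1 - 1092\right)}{\frac{1397115}{2}} + \frac{2919929}{4450794} = 5 \cdot 1092 \left(1 - 1092\right) \frac{2}{1397115} + 2919929 \cdot \frac{1}{4450794} = 5 \cdot 1092 \left(-1091\right) \frac{2}{1397115} + \frac{2919929}{4450794} = \left(-5956860\right) \frac{2}{1397115} + \frac{2919929}{4450794} = - \frac{794248}{93141} + \frac{2919929}{4450794} = - \frac{1087689708641}{138183801318}$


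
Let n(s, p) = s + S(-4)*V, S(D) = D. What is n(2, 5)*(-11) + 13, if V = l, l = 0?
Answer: -9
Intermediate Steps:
V = 0
n(s, p) = s (n(s, p) = s - 4*0 = s + 0 = s)
n(2, 5)*(-11) + 13 = 2*(-11) + 13 = -22 + 13 = -9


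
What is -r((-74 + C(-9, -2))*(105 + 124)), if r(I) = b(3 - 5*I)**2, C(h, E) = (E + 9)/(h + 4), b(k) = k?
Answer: -7453904896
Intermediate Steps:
C(h, E) = (9 + E)/(4 + h)
r(I) = (3 - 5*I)**2
-r((-74 + C(-9, -2))*(105 + 124)) = -(-3 + 5*((-74 + (9 - 2)/(4 - 9))*(105 + 124)))**2 = -(-3 + 5*((-74 + 7/(-5))*229))**2 = -(-3 + 5*((-74 - 1/5*7)*229))**2 = -(-3 + 5*((-74 - 7/5)*229))**2 = -(-3 + 5*(-377/5*229))**2 = -(-3 + 5*(-86333/5))**2 = -(-3 - 86333)**2 = -1*(-86336)**2 = -1*7453904896 = -7453904896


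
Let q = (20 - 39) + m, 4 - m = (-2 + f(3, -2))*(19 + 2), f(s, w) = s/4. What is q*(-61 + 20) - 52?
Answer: -2053/4 ≈ -513.25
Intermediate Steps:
f(s, w) = s/4 (f(s, w) = s*(¼) = s/4)
m = 121/4 (m = 4 - (-2 + (¼)*3)*(19 + 2) = 4 - (-2 + ¾)*21 = 4 - (-5)*21/4 = 4 - 1*(-105/4) = 4 + 105/4 = 121/4 ≈ 30.250)
q = 45/4 (q = (20 - 39) + 121/4 = -19 + 121/4 = 45/4 ≈ 11.250)
q*(-61 + 20) - 52 = 45*(-61 + 20)/4 - 52 = (45/4)*(-41) - 52 = -1845/4 - 52 = -2053/4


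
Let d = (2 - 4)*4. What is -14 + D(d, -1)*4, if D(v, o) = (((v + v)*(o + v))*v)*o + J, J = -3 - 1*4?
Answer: 4566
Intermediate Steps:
J = -7 (J = -3 - 4 = -7)
d = -8 (d = -2*4 = -8)
D(v, o) = -7 + 2*o*v**2*(o + v) (D(v, o) = (((v + v)*(o + v))*v)*o - 7 = (((2*v)*(o + v))*v)*o - 7 = ((2*v*(o + v))*v)*o - 7 = (2*v**2*(o + v))*o - 7 = 2*o*v**2*(o + v) - 7 = -7 + 2*o*v**2*(o + v))
-14 + D(d, -1)*4 = -14 + (-7 + 2*(-1)*(-8)**3 + 2*(-1)**2*(-8)**2)*4 = -14 + (-7 + 2*(-1)*(-512) + 2*1*64)*4 = -14 + (-7 + 1024 + 128)*4 = -14 + 1145*4 = -14 + 4580 = 4566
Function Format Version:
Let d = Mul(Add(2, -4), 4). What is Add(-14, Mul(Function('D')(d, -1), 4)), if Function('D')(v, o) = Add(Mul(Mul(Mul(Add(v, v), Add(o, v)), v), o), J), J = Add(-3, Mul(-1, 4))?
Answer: 4566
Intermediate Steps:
J = -7 (J = Add(-3, -4) = -7)
d = -8 (d = Mul(-2, 4) = -8)
Function('D')(v, o) = Add(-7, Mul(2, o, Pow(v, 2), Add(o, v))) (Function('D')(v, o) = Add(Mul(Mul(Mul(Add(v, v), Add(o, v)), v), o), -7) = Add(Mul(Mul(Mul(Mul(2, v), Add(o, v)), v), o), -7) = Add(Mul(Mul(Mul(2, v, Add(o, v)), v), o), -7) = Add(Mul(Mul(2, Pow(v, 2), Add(o, v)), o), -7) = Add(Mul(2, o, Pow(v, 2), Add(o, v)), -7) = Add(-7, Mul(2, o, Pow(v, 2), Add(o, v))))
Add(-14, Mul(Function('D')(d, -1), 4)) = Add(-14, Mul(Add(-7, Mul(2, -1, Pow(-8, 3)), Mul(2, Pow(-1, 2), Pow(-8, 2))), 4)) = Add(-14, Mul(Add(-7, Mul(2, -1, -512), Mul(2, 1, 64)), 4)) = Add(-14, Mul(Add(-7, 1024, 128), 4)) = Add(-14, Mul(1145, 4)) = Add(-14, 4580) = 4566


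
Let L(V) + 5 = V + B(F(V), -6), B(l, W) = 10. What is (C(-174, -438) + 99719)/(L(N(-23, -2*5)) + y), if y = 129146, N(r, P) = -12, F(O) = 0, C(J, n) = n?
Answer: 99281/129139 ≈ 0.76879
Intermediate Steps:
L(V) = 5 + V (L(V) = -5 + (V + 10) = -5 + (10 + V) = 5 + V)
(C(-174, -438) + 99719)/(L(N(-23, -2*5)) + y) = (-438 + 99719)/((5 - 12) + 129146) = 99281/(-7 + 129146) = 99281/129139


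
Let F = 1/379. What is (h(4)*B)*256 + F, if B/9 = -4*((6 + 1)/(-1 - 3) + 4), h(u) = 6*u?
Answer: -188614655/379 ≈ -4.9766e+5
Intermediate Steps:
F = 1/379 ≈ 0.0026385
B = -81 (B = 9*(-4*((6 + 1)/(-1 - 3) + 4)) = 9*(-4*(7/(-4) + 4)) = 9*(-4*(7*(-¼) + 4)) = 9*(-4*(-7/4 + 4)) = 9*(-4*9/4) = 9*(-9) = -81)
(h(4)*B)*256 + F = ((6*4)*(-81))*256 + 1/379 = (24*(-81))*256 + 1/379 = -1944*256 + 1/379 = -497664 + 1/379 = -188614655/379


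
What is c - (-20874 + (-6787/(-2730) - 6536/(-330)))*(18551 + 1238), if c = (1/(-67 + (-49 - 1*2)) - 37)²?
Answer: 1120380516095513/2715180 ≈ 4.1264e+8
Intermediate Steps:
c = 19070689/13924 (c = (1/(-67 + (-49 - 2)) - 37)² = (1/(-67 - 51) - 37)² = (1/(-118) - 37)² = (-1/118 - 37)² = (-4367/118)² = 19070689/13924 ≈ 1369.6)
c - (-20874 + (-6787/(-2730) - 6536/(-330)))*(18551 + 1238) = 19070689/13924 - (-20874 + (-6787/(-2730) - 6536/(-330)))*(18551 + 1238) = 19070689/13924 - (-20874 + (-6787*(-1/2730) - 6536*(-1/330)))*19789 = 19070689/13924 - (-20874 + (6787/2730 + 3268/165))*19789 = 19070689/13924 - (-20874 + 669433/30030)*19789 = 19070689/13924 - (-626176787)*19789/30030 = 19070689/13924 - 1*(-160927434259/390) = 19070689/13924 + 160927434259/390 = 1120380516095513/2715180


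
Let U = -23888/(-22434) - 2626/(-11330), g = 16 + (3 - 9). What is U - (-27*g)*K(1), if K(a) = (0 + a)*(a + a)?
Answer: 34396315381/63544305 ≈ 541.30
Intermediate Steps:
K(a) = 2*a**2 (K(a) = a*(2*a) = 2*a**2)
g = 10 (g = 16 - 6 = 10)
U = 82390681/63544305 (U = -23888*(-1/22434) - 2626*(-1/11330) = 11944/11217 + 1313/5665 = 82390681/63544305 ≈ 1.2966)
U - (-27*g)*K(1) = 82390681/63544305 - (-27*10)*2*1**2 = 82390681/63544305 - (-270)*2*1 = 82390681/63544305 - (-270)*2 = 82390681/63544305 - 1*(-540) = 82390681/63544305 + 540 = 34396315381/63544305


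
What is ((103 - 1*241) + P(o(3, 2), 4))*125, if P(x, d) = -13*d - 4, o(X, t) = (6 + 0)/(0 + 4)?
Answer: -24250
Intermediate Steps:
o(X, t) = 3/2 (o(X, t) = 6/4 = 6*(1/4) = 3/2)
P(x, d) = -4 - 13*d
((103 - 1*241) + P(o(3, 2), 4))*125 = ((103 - 1*241) + (-4 - 13*4))*125 = ((103 - 241) + (-4 - 52))*125 = (-138 - 56)*125 = -194*125 = -24250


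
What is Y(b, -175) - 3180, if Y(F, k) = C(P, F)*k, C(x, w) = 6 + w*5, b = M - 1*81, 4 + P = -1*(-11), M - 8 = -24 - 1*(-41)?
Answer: 44770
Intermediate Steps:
M = 25 (M = 8 + (-24 - 1*(-41)) = 8 + (-24 + 41) = 8 + 17 = 25)
P = 7 (P = -4 - 1*(-11) = -4 + 11 = 7)
b = -56 (b = 25 - 1*81 = 25 - 81 = -56)
C(x, w) = 6 + 5*w
Y(F, k) = k*(6 + 5*F) (Y(F, k) = (6 + 5*F)*k = k*(6 + 5*F))
Y(b, -175) - 3180 = -175*(6 + 5*(-56)) - 3180 = -175*(6 - 280) - 3180 = -175*(-274) - 3180 = 47950 - 3180 = 44770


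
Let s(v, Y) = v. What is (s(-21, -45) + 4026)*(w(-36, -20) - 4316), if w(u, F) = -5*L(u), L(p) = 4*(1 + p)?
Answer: -14482080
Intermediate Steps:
L(p) = 4 + 4*p
w(u, F) = -20 - 20*u (w(u, F) = -5*(4 + 4*u) = -20 - 20*u)
(s(-21, -45) + 4026)*(w(-36, -20) - 4316) = (-21 + 4026)*((-20 - 20*(-36)) - 4316) = 4005*((-20 + 720) - 4316) = 4005*(700 - 4316) = 4005*(-3616) = -14482080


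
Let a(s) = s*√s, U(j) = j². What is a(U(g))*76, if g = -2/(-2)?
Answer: 76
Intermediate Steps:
g = 1 (g = -2*(-½) = 1)
a(s) = s^(3/2)
a(U(g))*76 = (1²)^(3/2)*76 = 1^(3/2)*76 = 1*76 = 76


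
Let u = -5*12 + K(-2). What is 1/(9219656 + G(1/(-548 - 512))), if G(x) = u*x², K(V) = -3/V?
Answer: 2247200/20718410963083 ≈ 1.0846e-7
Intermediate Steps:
u = -117/2 (u = -5*12 - 3/(-2) = -60 - 3*(-½) = -60 + 3/2 = -117/2 ≈ -58.500)
G(x) = -117*x²/2
1/(9219656 + G(1/(-548 - 512))) = 1/(9219656 - 117/(2*(-548 - 512)²)) = 1/(9219656 - 117*(1/(-1060))²/2) = 1/(9219656 - 117*(-1/1060)²/2) = 1/(9219656 - 117/2*1/1123600) = 1/(9219656 - 117/2247200) = 1/(20718410963083/2247200) = 2247200/20718410963083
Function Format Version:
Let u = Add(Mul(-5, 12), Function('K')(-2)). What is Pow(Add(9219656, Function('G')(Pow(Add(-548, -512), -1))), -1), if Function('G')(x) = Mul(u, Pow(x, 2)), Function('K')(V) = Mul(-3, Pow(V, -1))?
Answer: Rational(2247200, 20718410963083) ≈ 1.0846e-7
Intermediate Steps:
u = Rational(-117, 2) (u = Add(Mul(-5, 12), Mul(-3, Pow(-2, -1))) = Add(-60, Mul(-3, Rational(-1, 2))) = Add(-60, Rational(3, 2)) = Rational(-117, 2) ≈ -58.500)
Function('G')(x) = Mul(Rational(-117, 2), Pow(x, 2))
Pow(Add(9219656, Function('G')(Pow(Add(-548, -512), -1))), -1) = Pow(Add(9219656, Mul(Rational(-117, 2), Pow(Pow(Add(-548, -512), -1), 2))), -1) = Pow(Add(9219656, Mul(Rational(-117, 2), Pow(Pow(-1060, -1), 2))), -1) = Pow(Add(9219656, Mul(Rational(-117, 2), Pow(Rational(-1, 1060), 2))), -1) = Pow(Add(9219656, Mul(Rational(-117, 2), Rational(1, 1123600))), -1) = Pow(Add(9219656, Rational(-117, 2247200)), -1) = Pow(Rational(20718410963083, 2247200), -1) = Rational(2247200, 20718410963083)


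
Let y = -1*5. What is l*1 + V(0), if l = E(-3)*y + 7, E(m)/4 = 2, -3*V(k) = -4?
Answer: -95/3 ≈ -31.667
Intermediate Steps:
V(k) = 4/3 (V(k) = -1/3*(-4) = 4/3)
E(m) = 8 (E(m) = 4*2 = 8)
y = -5
l = -33 (l = 8*(-5) + 7 = -40 + 7 = -33)
l*1 + V(0) = -33*1 + 4/3 = -33 + 4/3 = -95/3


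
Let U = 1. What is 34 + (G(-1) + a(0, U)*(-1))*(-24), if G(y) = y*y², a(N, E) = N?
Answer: 58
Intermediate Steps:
G(y) = y³
34 + (G(-1) + a(0, U)*(-1))*(-24) = 34 + ((-1)³ + 0*(-1))*(-24) = 34 + (-1 + 0)*(-24) = 34 - 1*(-24) = 34 + 24 = 58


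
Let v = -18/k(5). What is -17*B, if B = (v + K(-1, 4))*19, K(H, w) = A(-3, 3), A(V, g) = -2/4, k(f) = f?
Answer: 13243/10 ≈ 1324.3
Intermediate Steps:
A(V, g) = -½ (A(V, g) = -2*¼ = -½)
K(H, w) = -½
v = -18/5 ≈ -3.6000
B = -779/10 (B = (-18/5 - ½)*19 = -41/10*19 = -779/10 ≈ -77.900)
-17*B = -17*(-779/10) = 13243/10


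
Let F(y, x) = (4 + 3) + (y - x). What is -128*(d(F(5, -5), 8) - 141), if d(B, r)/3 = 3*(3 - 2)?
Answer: 16896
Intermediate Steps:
F(y, x) = 7 + y - x (F(y, x) = 7 + (y - x) = 7 + y - x)
d(B, r) = 9 (d(B, r) = 3*(3*(3 - 2)) = 3*(3*1) = 3*3 = 9)
-128*(d(F(5, -5), 8) - 141) = -128*(9 - 141) = -128*(-132) = 16896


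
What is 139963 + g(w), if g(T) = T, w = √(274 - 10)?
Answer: 139963 + 2*√66 ≈ 1.3998e+5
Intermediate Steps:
w = 2*√66 (w = √264 = 2*√66 ≈ 16.248)
139963 + g(w) = 139963 + 2*√66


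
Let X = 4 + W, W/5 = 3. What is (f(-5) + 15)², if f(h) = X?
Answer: 1156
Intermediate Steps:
W = 15 (W = 5*3 = 15)
X = 19 (X = 4 + 15 = 19)
f(h) = 19
(f(-5) + 15)² = (19 + 15)² = 34² = 1156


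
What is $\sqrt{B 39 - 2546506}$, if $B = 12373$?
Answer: $i \sqrt{2063959} \approx 1436.6 i$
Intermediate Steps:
$\sqrt{B 39 - 2546506} = \sqrt{12373 \cdot 39 - 2546506} = \sqrt{482547 - 2546506} = \sqrt{-2063959} = i \sqrt{2063959}$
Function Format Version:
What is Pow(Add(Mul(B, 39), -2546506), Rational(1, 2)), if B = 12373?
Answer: Mul(I, Pow(2063959, Rational(1, 2))) ≈ Mul(1436.6, I)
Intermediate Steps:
Pow(Add(Mul(B, 39), -2546506), Rational(1, 2)) = Pow(Add(Mul(12373, 39), -2546506), Rational(1, 2)) = Pow(Add(482547, -2546506), Rational(1, 2)) = Pow(-2063959, Rational(1, 2)) = Mul(I, Pow(2063959, Rational(1, 2)))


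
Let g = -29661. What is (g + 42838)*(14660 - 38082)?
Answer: -308631694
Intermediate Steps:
(g + 42838)*(14660 - 38082) = (-29661 + 42838)*(14660 - 38082) = 13177*(-23422) = -308631694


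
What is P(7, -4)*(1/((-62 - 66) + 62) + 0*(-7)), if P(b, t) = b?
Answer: -7/66 ≈ -0.10606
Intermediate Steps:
P(7, -4)*(1/((-62 - 66) + 62) + 0*(-7)) = 7*(1/((-62 - 66) + 62) + 0*(-7)) = 7*(1/(-128 + 62) + 0) = 7*(1/(-66) + 0) = 7*(-1/66 + 0) = 7*(-1/66) = -7/66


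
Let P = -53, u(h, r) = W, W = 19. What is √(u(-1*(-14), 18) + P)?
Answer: I*√34 ≈ 5.8309*I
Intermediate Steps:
u(h, r) = 19
√(u(-1*(-14), 18) + P) = √(19 - 53) = √(-34) = I*√34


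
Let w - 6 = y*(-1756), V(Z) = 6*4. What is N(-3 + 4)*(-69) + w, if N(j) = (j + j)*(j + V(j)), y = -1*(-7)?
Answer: -15736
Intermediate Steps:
V(Z) = 24
y = 7
w = -12286 (w = 6 + 7*(-1756) = 6 - 12292 = -12286)
N(j) = 2*j*(24 + j) (N(j) = (j + j)*(j + 24) = (2*j)*(24 + j) = 2*j*(24 + j))
N(-3 + 4)*(-69) + w = (2*(-3 + 4)*(24 + (-3 + 4)))*(-69) - 12286 = (2*1*(24 + 1))*(-69) - 12286 = (2*1*25)*(-69) - 12286 = 50*(-69) - 12286 = -3450 - 12286 = -15736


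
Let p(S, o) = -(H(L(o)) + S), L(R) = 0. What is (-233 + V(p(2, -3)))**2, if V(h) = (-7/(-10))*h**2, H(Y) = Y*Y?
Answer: 1324801/25 ≈ 52992.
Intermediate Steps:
H(Y) = Y**2
p(S, o) = -S (p(S, o) = -(0**2 + S) = -(0 + S) = -S)
V(h) = 7*h**2/10 (V(h) = (-7*(-1/10))*h**2 = 7*h**2/10)
(-233 + V(p(2, -3)))**2 = (-233 + 7*(-1*2)**2/10)**2 = (-233 + (7/10)*(-2)**2)**2 = (-233 + (7/10)*4)**2 = (-233 + 14/5)**2 = (-1151/5)**2 = 1324801/25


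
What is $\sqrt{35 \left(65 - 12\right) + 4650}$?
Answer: $\sqrt{6505} \approx 80.654$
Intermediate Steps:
$\sqrt{35 \left(65 - 12\right) + 4650} = \sqrt{35 \cdot 53 + 4650} = \sqrt{1855 + 4650} = \sqrt{6505}$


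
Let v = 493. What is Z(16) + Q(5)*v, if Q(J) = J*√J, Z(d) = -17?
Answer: -17 + 2465*√5 ≈ 5494.9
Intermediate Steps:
Q(J) = J^(3/2)
Z(16) + Q(5)*v = -17 + 5^(3/2)*493 = -17 + (5*√5)*493 = -17 + 2465*√5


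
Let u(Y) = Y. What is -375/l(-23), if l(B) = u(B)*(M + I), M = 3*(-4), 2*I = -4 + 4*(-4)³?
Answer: -375/3266 ≈ -0.11482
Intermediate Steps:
I = -130 (I = (-4 + 4*(-4)³)/2 = (-4 + 4*(-64))/2 = (-4 - 256)/2 = (½)*(-260) = -130)
M = -12
l(B) = -142*B (l(B) = B*(-12 - 130) = B*(-142) = -142*B)
-375/l(-23) = -375/((-142*(-23))) = -375/3266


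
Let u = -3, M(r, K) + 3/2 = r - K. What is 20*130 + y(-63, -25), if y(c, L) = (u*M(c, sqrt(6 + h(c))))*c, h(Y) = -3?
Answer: -19181/2 - 189*sqrt(3) ≈ -9917.9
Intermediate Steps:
M(r, K) = -3/2 + r - K (M(r, K) = -3/2 + (r - K) = -3/2 + r - K)
y(c, L) = c*(9/2 - 3*c + 3*sqrt(3)) (y(c, L) = (-3*(-3/2 + c - sqrt(6 - 3)))*c = (-3*(-3/2 + c - sqrt(3)))*c = (9/2 - 3*c + 3*sqrt(3))*c = c*(9/2 - 3*c + 3*sqrt(3)))
20*130 + y(-63, -25) = 20*130 + (3/2)*(-63)*(3 - 2*(-63) + 2*sqrt(3)) = 2600 + (3/2)*(-63)*(3 + 126 + 2*sqrt(3)) = 2600 + (3/2)*(-63)*(129 + 2*sqrt(3)) = 2600 + (-24381/2 - 189*sqrt(3)) = -19181/2 - 189*sqrt(3)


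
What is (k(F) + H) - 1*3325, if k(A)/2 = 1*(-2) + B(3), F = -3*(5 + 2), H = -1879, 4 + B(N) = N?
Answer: -5210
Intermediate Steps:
B(N) = -4 + N
F = -21 (F = -3*7 = -21)
k(A) = -6 (k(A) = 2*(1*(-2) + (-4 + 3)) = 2*(-2 - 1) = 2*(-3) = -6)
(k(F) + H) - 1*3325 = (-6 - 1879) - 1*3325 = -1885 - 3325 = -5210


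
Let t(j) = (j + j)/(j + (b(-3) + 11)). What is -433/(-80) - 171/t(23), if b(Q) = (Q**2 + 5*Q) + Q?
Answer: -161041/1840 ≈ -87.522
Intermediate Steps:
b(Q) = Q**2 + 6*Q
t(j) = 2*j/(2 + j) (t(j) = (j + j)/(j + (-3*(6 - 3) + 11)) = (2*j)/(j + (-3*3 + 11)) = (2*j)/(j + (-9 + 11)) = (2*j)/(j + 2) = (2*j)/(2 + j) = 2*j/(2 + j))
-433/(-80) - 171/t(23) = -433/(-80) - 171/(2*23/(2 + 23)) = -433*(-1/80) - 171/(2*23/25) = 433/80 - 171/(2*23*(1/25)) = 433/80 - 171/46/25 = 433/80 - 171*25/46 = 433/80 - 4275/46 = -161041/1840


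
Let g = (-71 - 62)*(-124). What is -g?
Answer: -16492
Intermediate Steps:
g = 16492 (g = -133*(-124) = 16492)
-g = -1*16492 = -16492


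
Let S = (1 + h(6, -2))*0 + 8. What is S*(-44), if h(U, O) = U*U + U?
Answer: -352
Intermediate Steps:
h(U, O) = U + U² (h(U, O) = U² + U = U + U²)
S = 8 (S = (1 + 6*(1 + 6))*0 + 8 = (1 + 6*7)*0 + 8 = (1 + 42)*0 + 8 = 43*0 + 8 = 0 + 8 = 8)
S*(-44) = 8*(-44) = -352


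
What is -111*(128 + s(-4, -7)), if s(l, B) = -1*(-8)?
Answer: -15096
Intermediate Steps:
s(l, B) = 8
-111*(128 + s(-4, -7)) = -111*(128 + 8) = -111*136 = -15096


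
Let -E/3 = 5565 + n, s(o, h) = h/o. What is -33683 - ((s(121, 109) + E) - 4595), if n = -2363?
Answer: -2357431/121 ≈ -19483.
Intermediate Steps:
E = -9606 (E = -3*(5565 - 2363) = -3*3202 = -9606)
-33683 - ((s(121, 109) + E) - 4595) = -33683 - ((109/121 - 9606) - 4595) = -33683 - (-1162217/121 - 4595) = -33683 - 1*(-1718212/121) = -33683 + 1718212/121 = -2357431/121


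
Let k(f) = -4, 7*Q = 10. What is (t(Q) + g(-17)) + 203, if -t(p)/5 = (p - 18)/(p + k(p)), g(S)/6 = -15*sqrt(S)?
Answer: 1537/9 - 90*I*sqrt(17) ≈ 170.78 - 371.08*I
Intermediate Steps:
Q = 10/7 (Q = (1/7)*10 = 10/7 ≈ 1.4286)
g(S) = -90*sqrt(S) (g(S) = 6*(-15*sqrt(S)) = -90*sqrt(S))
t(p) = -5*(-18 + p)/(-4 + p) (t(p) = -5*(p - 18)/(p - 4) = -5*(-18 + p)/(-4 + p))
(t(Q) + g(-17)) + 203 = (5*(18 - 1*10/7)/(-4 + 10/7) - 90*I*sqrt(17)) + 203 = (5*(18 - 10/7)/(-18/7) - 90*I*sqrt(17)) + 203 = (5*(-7/18)*(116/7) - 90*I*sqrt(17)) + 203 = (-290/9 - 90*I*sqrt(17)) + 203 = 1537/9 - 90*I*sqrt(17)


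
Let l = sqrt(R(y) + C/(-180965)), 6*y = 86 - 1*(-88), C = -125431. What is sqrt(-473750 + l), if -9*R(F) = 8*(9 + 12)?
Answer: sqrt(-139630697260593750 + 542895*I*sqrt(5297432057565))/542895 ≈ 0.0030797 + 688.29*I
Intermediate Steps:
y = 29 (y = (86 - 1*(-88))/6 = (86 + 88)/6 = (1/6)*174 = 29)
R(F) = -56/3 (R(F) = -8*(9 + 12)/9 = -8*21/9 = -1/9*168 = -56/3)
l = I*sqrt(5297432057565)/542895 (l = sqrt(-56/3 - 125431/(-180965)) = sqrt(-56/3 - 125431*(-1/180965)) = sqrt(-56/3 + 125431/180965) = sqrt(-9757747/542895) = I*sqrt(5297432057565)/542895 ≈ 4.2395*I)
sqrt(-473750 + l) = sqrt(-473750 + I*sqrt(5297432057565)/542895)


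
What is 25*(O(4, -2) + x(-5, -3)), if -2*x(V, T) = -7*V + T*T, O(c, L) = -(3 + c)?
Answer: -725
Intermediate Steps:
O(c, L) = -3 - c
x(V, T) = -T²/2 + 7*V/2 (x(V, T) = -(-7*V + T*T)/2 = -(-7*V + T²)/2 = -(T² - 7*V)/2 = -T²/2 + 7*V/2)
25*(O(4, -2) + x(-5, -3)) = 25*((-3 - 1*4) + (-½*(-3)² + (7/2)*(-5))) = 25*((-3 - 4) + (-½*9 - 35/2)) = 25*(-7 + (-9/2 - 35/2)) = 25*(-7 - 22) = 25*(-29) = -725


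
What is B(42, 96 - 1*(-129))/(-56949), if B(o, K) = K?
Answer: -75/18983 ≈ -0.0039509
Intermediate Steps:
B(42, 96 - 1*(-129))/(-56949) = (96 - 1*(-129))/(-56949) = (96 + 129)*(-1/56949) = 225*(-1/56949) = -75/18983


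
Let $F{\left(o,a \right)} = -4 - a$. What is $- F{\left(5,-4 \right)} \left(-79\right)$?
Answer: $0$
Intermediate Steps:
$- F{\left(5,-4 \right)} \left(-79\right) = - (-4 - -4) \left(-79\right) = - (-4 + 4) \left(-79\right) = \left(-1\right) 0 \left(-79\right) = 0 \left(-79\right) = 0$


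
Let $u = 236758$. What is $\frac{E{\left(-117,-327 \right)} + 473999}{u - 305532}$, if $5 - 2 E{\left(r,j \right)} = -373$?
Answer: $- \frac{237094}{34387} \approx -6.8949$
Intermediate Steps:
$E{\left(r,j \right)} = 189$ ($E{\left(r,j \right)} = \frac{5}{2} - - \frac{373}{2} = \frac{5}{2} + \frac{373}{2} = 189$)
$\frac{E{\left(-117,-327 \right)} + 473999}{u - 305532} = \frac{189 + 473999}{236758 - 305532} = \frac{474188}{-68774} = 474188 \left(- \frac{1}{68774}\right) = - \frac{237094}{34387}$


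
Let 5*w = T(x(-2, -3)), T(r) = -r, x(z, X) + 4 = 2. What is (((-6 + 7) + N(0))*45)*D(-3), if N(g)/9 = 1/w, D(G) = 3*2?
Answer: 6345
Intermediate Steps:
x(z, X) = -2 (x(z, X) = -4 + 2 = -2)
w = ⅖ (w = (-1*(-2))/5 = (⅕)*2 = ⅖ ≈ 0.40000)
D(G) = 6
N(g) = 45/2 (N(g) = 9/(⅖) = 9*(5/2) = 45/2)
(((-6 + 7) + N(0))*45)*D(-3) = (((-6 + 7) + 45/2)*45)*6 = ((1 + 45/2)*45)*6 = ((47/2)*45)*6 = (2115/2)*6 = 6345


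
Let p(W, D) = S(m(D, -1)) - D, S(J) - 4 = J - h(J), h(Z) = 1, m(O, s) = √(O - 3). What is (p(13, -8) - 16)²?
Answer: (5 - I*√11)² ≈ 14.0 - 33.166*I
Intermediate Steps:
m(O, s) = √(-3 + O)
S(J) = 3 + J (S(J) = 4 + (J - 1*1) = 4 + (J - 1) = 4 + (-1 + J) = 3 + J)
p(W, D) = 3 + √(-3 + D) - D (p(W, D) = (3 + √(-3 + D)) - D = 3 + √(-3 + D) - D)
(p(13, -8) - 16)² = ((3 + √(-3 - 8) - 1*(-8)) - 16)² = ((3 + √(-11) + 8) - 16)² = ((3 + I*√11 + 8) - 16)² = ((11 + I*√11) - 16)² = (-5 + I*√11)²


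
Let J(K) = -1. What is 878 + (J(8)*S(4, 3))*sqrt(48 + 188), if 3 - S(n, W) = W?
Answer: 878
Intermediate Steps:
S(n, W) = 3 - W
878 + (J(8)*S(4, 3))*sqrt(48 + 188) = 878 + (-(3 - 1*3))*sqrt(48 + 188) = 878 + (-(3 - 3))*sqrt(236) = 878 + (-1*0)*(2*sqrt(59)) = 878 + 0*(2*sqrt(59)) = 878 + 0 = 878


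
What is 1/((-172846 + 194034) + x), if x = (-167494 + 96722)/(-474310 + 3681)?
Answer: 470629/9971758024 ≈ 4.7196e-5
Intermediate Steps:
x = 70772/470629 (x = -70772/(-470629) = -70772*(-1/470629) = 70772/470629 ≈ 0.15038)
1/((-172846 + 194034) + x) = 1/((-172846 + 194034) + 70772/470629) = 1/(21188 + 70772/470629) = 1/(9971758024/470629) = 470629/9971758024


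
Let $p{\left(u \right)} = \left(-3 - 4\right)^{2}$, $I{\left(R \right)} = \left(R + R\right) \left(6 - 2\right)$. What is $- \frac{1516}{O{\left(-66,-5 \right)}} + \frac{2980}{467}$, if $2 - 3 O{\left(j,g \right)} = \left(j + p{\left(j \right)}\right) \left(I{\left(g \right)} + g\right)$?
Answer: $\frac{4397656}{356321} \approx 12.342$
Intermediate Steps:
$I{\left(R \right)} = 8 R$ ($I{\left(R \right)} = 2 R 4 = 8 R$)
$p{\left(u \right)} = 49$ ($p{\left(u \right)} = \left(-7\right)^{2} = 49$)
$O{\left(j,g \right)} = \frac{2}{3} - 3 g \left(49 + j\right)$ ($O{\left(j,g \right)} = \frac{2}{3} - \frac{\left(j + 49\right) \left(8 g + g\right)}{3} = \frac{2}{3} - \frac{\left(49 + j\right) 9 g}{3} = \frac{2}{3} - \frac{9 g \left(49 + j\right)}{3} = \frac{2}{3} - 3 g \left(49 + j\right)$)
$- \frac{1516}{O{\left(-66,-5 \right)}} + \frac{2980}{467} = - \frac{1516}{\frac{2}{3} - -735 - \left(-15\right) \left(-66\right)} + \frac{2980}{467} = - \frac{1516}{\frac{2}{3} + 735 - 990} + 2980 \cdot \frac{1}{467} = - \frac{1516}{- \frac{763}{3}} + \frac{2980}{467} = \left(-1516\right) \left(- \frac{3}{763}\right) + \frac{2980}{467} = \frac{4548}{763} + \frac{2980}{467} = \frac{4397656}{356321}$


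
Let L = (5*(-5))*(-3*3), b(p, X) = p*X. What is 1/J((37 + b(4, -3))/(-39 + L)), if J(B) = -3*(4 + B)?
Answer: -62/769 ≈ -0.080624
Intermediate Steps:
b(p, X) = X*p
L = 225 (L = -25*(-9) = 225)
J(B) = -12 - 3*B
1/J((37 + b(4, -3))/(-39 + L)) = 1/(-12 - 3*(37 - 3*4)/(-39 + 225)) = 1/(-12 - 3*(37 - 12)/186) = 1/(-12 - 75/186) = 1/(-12 - 3*25/186) = 1/(-12 - 25/62) = 1/(-769/62) = -62/769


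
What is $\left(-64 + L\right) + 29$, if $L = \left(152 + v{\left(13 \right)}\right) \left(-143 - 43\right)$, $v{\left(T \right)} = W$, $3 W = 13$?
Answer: $-29113$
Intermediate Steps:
$W = \frac{13}{3}$ ($W = \frac{1}{3} \cdot 13 = \frac{13}{3} \approx 4.3333$)
$v{\left(T \right)} = \frac{13}{3}$
$L = -29078$ ($L = \left(152 + \frac{13}{3}\right) \left(-143 - 43\right) = \frac{469}{3} \left(-186\right) = -29078$)
$\left(-64 + L\right) + 29 = \left(-64 - 29078\right) + 29 = -29142 + 29 = -29113$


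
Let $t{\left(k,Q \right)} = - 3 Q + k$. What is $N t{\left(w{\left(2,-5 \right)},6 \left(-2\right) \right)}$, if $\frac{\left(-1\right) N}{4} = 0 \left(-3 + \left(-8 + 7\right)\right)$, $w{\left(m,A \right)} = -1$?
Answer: $0$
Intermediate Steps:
$t{\left(k,Q \right)} = k - 3 Q$
$N = 0$ ($N = - 4 \cdot 0 \left(-3 + \left(-8 + 7\right)\right) = - 4 \cdot 0 \left(-3 - 1\right) = - 4 \cdot 0 \left(-4\right) = \left(-4\right) 0 = 0$)
$N t{\left(w{\left(2,-5 \right)},6 \left(-2\right) \right)} = 0 \left(-1 - 3 \cdot 6 \left(-2\right)\right) = 0 \left(-1 - -36\right) = 0 \left(-1 + 36\right) = 0 \cdot 35 = 0$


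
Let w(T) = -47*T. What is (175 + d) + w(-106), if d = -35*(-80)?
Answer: 7957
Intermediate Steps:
d = 2800
(175 + d) + w(-106) = (175 + 2800) - 47*(-106) = 2975 + 4982 = 7957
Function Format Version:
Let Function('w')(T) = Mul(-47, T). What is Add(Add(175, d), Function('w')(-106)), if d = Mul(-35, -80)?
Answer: 7957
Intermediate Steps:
d = 2800
Add(Add(175, d), Function('w')(-106)) = Add(Add(175, 2800), Mul(-47, -106)) = Add(2975, 4982) = 7957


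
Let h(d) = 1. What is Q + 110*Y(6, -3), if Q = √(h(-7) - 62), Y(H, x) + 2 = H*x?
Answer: -2200 + I*√61 ≈ -2200.0 + 7.8102*I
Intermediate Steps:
Y(H, x) = -2 + H*x
Q = I*√61 (Q = √(1 - 62) = √(-61) = I*√61 ≈ 7.8102*I)
Q + 110*Y(6, -3) = I*√61 + 110*(-2 + 6*(-3)) = I*√61 + 110*(-2 - 18) = I*√61 + 110*(-20) = I*√61 - 2200 = -2200 + I*√61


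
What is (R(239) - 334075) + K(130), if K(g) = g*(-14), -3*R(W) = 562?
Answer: -1008247/3 ≈ -3.3608e+5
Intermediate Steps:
R(W) = -562/3 (R(W) = -1/3*562 = -562/3)
K(g) = -14*g
(R(239) - 334075) + K(130) = (-562/3 - 334075) - 14*130 = -1002787/3 - 1820 = -1008247/3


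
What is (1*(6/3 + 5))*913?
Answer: 6391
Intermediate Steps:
(1*(6/3 + 5))*913 = (1*(6*(⅓) + 5))*913 = (1*(2 + 5))*913 = (1*7)*913 = 7*913 = 6391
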